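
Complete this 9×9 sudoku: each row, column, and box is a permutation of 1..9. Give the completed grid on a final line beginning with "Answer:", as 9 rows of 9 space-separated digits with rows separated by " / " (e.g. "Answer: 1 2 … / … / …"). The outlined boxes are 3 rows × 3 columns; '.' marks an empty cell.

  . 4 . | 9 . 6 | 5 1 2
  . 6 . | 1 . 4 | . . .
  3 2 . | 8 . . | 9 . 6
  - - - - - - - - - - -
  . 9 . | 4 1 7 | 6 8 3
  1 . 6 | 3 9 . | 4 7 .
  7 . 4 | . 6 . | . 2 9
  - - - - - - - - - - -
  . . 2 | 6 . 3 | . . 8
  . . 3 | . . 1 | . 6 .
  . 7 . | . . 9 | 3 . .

Step 1. [r8c4∈{2,5,7}] col 4 places 7 nowhere but r8c4, so r8c4=7.
Step 2. [r4c3∈{5}] r4c3 has the single candidate 5 ⇒ r4c3=5.
Step 3. [r2c1∈{5,8,9}] box 1 places 5 nowhere but r2c1 ⇒ r2c1=5.
Step 4. [r1c1∈{8}] r1c1's peers cover all but 8. So r1c1=8.
Step 5. [r9c9∈{1,4,5}] col 9 places 1 nowhere but r9c9, so r9c9=1.
Step 6. [r8c9∈{4,5}] 4 has one home in col 9: r8c9 ⇒ r8c9=4.
Step 7. [r2c5∈{2,3,7}] across row 2, 2 lands solely at r2c5 ⇒ r2c5=2.
Step 8. [r1c3∈{7}] r1c3 has the single candidate 7. So r1c3=7.
Step 9. [r3c6∈{5}] nothing but 5 survives at r3c6 ⇒ r3c6=5.
Step 10. [r5c2∈{8}] nothing but 8 survives at r5c2. So r5c2=8.
Step 11. [r9c8∈{5}] r9c8 is down to just 5. So r9c8=5.
Step 12. [r8c5∈{5,8}] in row 8, 8 fits only at r8c5. So r8c5=8.
Step 13. [r9c5∈{4}] r9c5 is down to just 4, so r9c5=4.
Step 14. [r7c8∈{9}] r7c8 is down to just 9, so r7c8=9.
Step 15. [r2c9∈{7}] r2c9 is down to just 7. So r2c9=7.
Step 16. [r8c2∈{5}] r8c2 has the single candidate 5 ⇒ r8c2=5.
Step 17. [r9c3∈{8}] r9c3 has the single candidate 8 ⇒ r9c3=8.
Step 18. [r2c3∈{9}] r2c3 is down to just 9 ⇒ r2c3=9.
Step 19. [r6c4∈{5}] nothing but 5 survives at r6c4. So r6c4=5.
Step 20. [r7c1∈{4}] r7c1's peers cover all but 4, so r7c1=4.
Step 21. [r9c4∈{2}] r9c4's peers cover all but 2 ⇒ r9c4=2.
Step 22. [r7c7∈{7}] only 7 remains possible at r7c7, so r7c7=7.
Step 23. [r5c9∈{5}] r5c9 has the single candidate 5. So r5c9=5.
Step 24. [r3c5∈{7}] r3c5 is down to just 7 ⇒ r3c5=7.
Step 25. [r3c8∈{4}] r3c8 is down to just 4, so r3c8=4.
Step 26. [r5c6∈{2}] r5c6 has the single candidate 2 ⇒ r5c6=2.
Step 27. [r4c1∈{2}] r4c1 is down to just 2 ⇒ r4c1=2.
Step 28. [r6c7∈{1}] r6c7 has the single candidate 1, so r6c7=1.
Step 29. [r3c3∈{1}] r3c3 is down to just 1, so r3c3=1.
Step 30. [r7c5∈{5}] r7c5 is down to just 5, so r7c5=5.
Step 31. [r7c2∈{1}] nothing but 1 survives at r7c2 ⇒ r7c2=1.
Step 32. [r9c1∈{6}] r9c1's peers cover all but 6 ⇒ r9c1=6.
Step 33. [r6c2∈{3}] r6c2's peers cover all but 3 ⇒ r6c2=3.
Step 34. [r6c6∈{8}] r6c6 has the single candidate 8 ⇒ r6c6=8.
Step 35. [r1c5∈{3}] nothing but 3 survives at r1c5, so r1c5=3.
Step 36. [r8c1∈{9}] r8c1's peers cover all but 9. So r8c1=9.
Step 37. [r2c7∈{8}] nothing but 8 survives at r2c7, so r2c7=8.
Step 38. [r2c8∈{3}] nothing but 3 survives at r2c8 ⇒ r2c8=3.
Step 39. [r8c7∈{2}] r8c7 is down to just 2, so r8c7=2.

Answer: 8 4 7 9 3 6 5 1 2 / 5 6 9 1 2 4 8 3 7 / 3 2 1 8 7 5 9 4 6 / 2 9 5 4 1 7 6 8 3 / 1 8 6 3 9 2 4 7 5 / 7 3 4 5 6 8 1 2 9 / 4 1 2 6 5 3 7 9 8 / 9 5 3 7 8 1 2 6 4 / 6 7 8 2 4 9 3 5 1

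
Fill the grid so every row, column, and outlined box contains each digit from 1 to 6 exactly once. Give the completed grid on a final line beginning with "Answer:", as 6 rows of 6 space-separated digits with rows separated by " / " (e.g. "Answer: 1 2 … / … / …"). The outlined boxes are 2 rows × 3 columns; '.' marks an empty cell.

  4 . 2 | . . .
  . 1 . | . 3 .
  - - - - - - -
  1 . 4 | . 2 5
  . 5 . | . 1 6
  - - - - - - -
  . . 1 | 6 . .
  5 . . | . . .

Step 1. [r6c5∈{4}] nothing but 4 survives at r6c5 ⇒ r6c5=4.
Step 2. [r4c3∈{3}] only 3 remains possible at r4c3 ⇒ r4c3=3.
Step 3. [r5c1∈{2,3}] in col 1, 3 fits only at r5c1, so r5c1=3.
Step 4. [r5c6∈{2}] r5c6's peers cover all but 2, so r5c6=2.
Step 5. [r2c3∈{5,6}] r2c3 is the only open cell in col 3 admitting 5 ⇒ r2c3=5.
Step 6. [r3c2∈{6}] nothing but 6 survives at r3c2 ⇒ r3c2=6.
Step 7. [r1c6∈{1}] only 1 remains possible at r1c6, so r1c6=1.
Step 8. [r3c4∈{3}] r3c4's peers cover all but 3. So r3c4=3.
Step 9. [r2c6∈{4}] r2c6 is down to just 4, so r2c6=4.
Step 10. [r1c4∈{5}] r1c4's peers cover all but 5. So r1c4=5.
Step 11. [r6c2∈{2}] r6c2 has the single candidate 2, so r6c2=2.
Step 12. [r5c2∈{4}] only 4 remains possible at r5c2 ⇒ r5c2=4.
Step 13. [r2c4∈{2}] only 2 remains possible at r2c4. So r2c4=2.
Step 14. [r1c2∈{3}] r1c2 is down to just 3. So r1c2=3.
Step 15. [r4c4∈{4}] nothing but 4 survives at r4c4. So r4c4=4.
Step 16. [r6c3∈{6}] nothing but 6 survives at r6c3. So r6c3=6.
Step 17. [r2c1∈{6}] r2c1 is down to just 6 ⇒ r2c1=6.
Step 18. [r6c4∈{1}] nothing but 1 survives at r6c4, so r6c4=1.
Step 19. [r6c6∈{3}] r6c6 has the single candidate 3. So r6c6=3.
Step 20. [r1c5∈{6}] r1c5 is down to just 6, so r1c5=6.
Step 21. [r5c5∈{5}] only 5 remains possible at r5c5, so r5c5=5.
Step 22. [r4c1∈{2}] r4c1 has the single candidate 2. So r4c1=2.

Answer: 4 3 2 5 6 1 / 6 1 5 2 3 4 / 1 6 4 3 2 5 / 2 5 3 4 1 6 / 3 4 1 6 5 2 / 5 2 6 1 4 3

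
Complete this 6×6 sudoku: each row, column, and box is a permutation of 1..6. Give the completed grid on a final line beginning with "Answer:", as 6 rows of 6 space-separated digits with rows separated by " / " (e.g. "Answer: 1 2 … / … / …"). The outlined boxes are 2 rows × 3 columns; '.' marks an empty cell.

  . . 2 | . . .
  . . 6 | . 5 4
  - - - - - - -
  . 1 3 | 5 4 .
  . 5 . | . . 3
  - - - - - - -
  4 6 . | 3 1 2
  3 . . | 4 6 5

Step 1. [r1c6∈{1,6}] in col 6, 1 fits only at r1c6. So r1c6=1.
Step 2. [r4c5∈{2}] r4c5 is down to just 2 ⇒ r4c5=2.
Step 3. [r4c1∈{6}] only 6 remains possible at r4c1. So r4c1=6.
Step 4. [r2c2∈{3}] r2c2 is down to just 3, so r2c2=3.
Step 5. [r4c4∈{1}] r4c4 is down to just 1 ⇒ r4c4=1.
Step 6. [r1c2∈{4}] r1c2 is down to just 4. So r1c2=4.
Step 7. [r1c5∈{3}] r1c5's peers cover all but 3 ⇒ r1c5=3.
Step 8. [r4c3∈{4}] only 4 remains possible at r4c3 ⇒ r4c3=4.
Step 9. [r1c1∈{5}] r1c1 has the single candidate 5 ⇒ r1c1=5.
Step 10. [r1c4∈{6}] only 6 remains possible at r1c4, so r1c4=6.
Step 11. [r6c3∈{1}] r6c3 has the single candidate 1. So r6c3=1.
Step 12. [r2c1∈{1}] only 1 remains possible at r2c1, so r2c1=1.
Step 13. [r5c3∈{5}] r5c3's peers cover all but 5, so r5c3=5.
Step 14. [r2c4∈{2}] r2c4 has the single candidate 2. So r2c4=2.
Step 15. [r3c6∈{6}] nothing but 6 survives at r3c6. So r3c6=6.
Step 16. [r6c2∈{2}] only 2 remains possible at r6c2, so r6c2=2.
Step 17. [r3c1∈{2}] nothing but 2 survives at r3c1, so r3c1=2.

Answer: 5 4 2 6 3 1 / 1 3 6 2 5 4 / 2 1 3 5 4 6 / 6 5 4 1 2 3 / 4 6 5 3 1 2 / 3 2 1 4 6 5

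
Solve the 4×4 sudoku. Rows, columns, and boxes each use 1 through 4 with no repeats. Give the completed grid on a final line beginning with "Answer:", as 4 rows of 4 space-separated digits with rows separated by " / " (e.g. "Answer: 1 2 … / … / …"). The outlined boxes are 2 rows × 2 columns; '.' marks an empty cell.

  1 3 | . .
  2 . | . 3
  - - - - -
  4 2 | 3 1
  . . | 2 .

Step 1. [r1c3∈{4}] only 4 remains possible at r1c3, so r1c3=4.
Step 2. [r2c3∈{1}] r2c3's peers cover all but 1, so r2c3=1.
Step 3. [r4c2∈{1}] r4c2's peers cover all but 1 ⇒ r4c2=1.
Step 4. [r1c4∈{2}] only 2 remains possible at r1c4. So r1c4=2.
Step 5. [r4c1∈{3}] r4c1 has the single candidate 3. So r4c1=3.
Step 6. [r4c4∈{4}] r4c4's peers cover all but 4, so r4c4=4.
Step 7. [r2c2∈{4}] nothing but 4 survives at r2c2, so r2c2=4.

Answer: 1 3 4 2 / 2 4 1 3 / 4 2 3 1 / 3 1 2 4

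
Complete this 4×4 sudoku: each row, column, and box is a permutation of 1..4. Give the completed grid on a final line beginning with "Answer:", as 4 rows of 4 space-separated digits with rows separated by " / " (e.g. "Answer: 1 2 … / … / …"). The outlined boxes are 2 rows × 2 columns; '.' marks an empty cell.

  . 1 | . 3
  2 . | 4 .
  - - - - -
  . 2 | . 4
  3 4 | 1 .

Step 1. [r1c3∈{2}] r1c3 is down to just 2, so r1c3=2.
Step 2. [r3c1∈{1}] only 1 remains possible at r3c1. So r3c1=1.
Step 3. [r3c3∈{3}] only 3 remains possible at r3c3. So r3c3=3.
Step 4. [r2c4∈{1}] r2c4 is down to just 1 ⇒ r2c4=1.
Step 5. [r1c1∈{4}] r1c1 has the single candidate 4 ⇒ r1c1=4.
Step 6. [r2c2∈{3}] r2c2's peers cover all but 3. So r2c2=3.
Step 7. [r4c4∈{2}] nothing but 2 survives at r4c4, so r4c4=2.

Answer: 4 1 2 3 / 2 3 4 1 / 1 2 3 4 / 3 4 1 2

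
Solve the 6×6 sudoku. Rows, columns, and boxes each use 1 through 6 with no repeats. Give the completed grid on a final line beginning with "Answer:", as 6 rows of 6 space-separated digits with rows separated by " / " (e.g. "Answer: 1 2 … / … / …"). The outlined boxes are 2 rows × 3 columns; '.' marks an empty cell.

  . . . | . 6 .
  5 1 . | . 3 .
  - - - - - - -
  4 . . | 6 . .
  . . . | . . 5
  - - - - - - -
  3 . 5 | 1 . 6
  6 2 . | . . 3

Step 1. [r1c1∈{2}] only 2 remains possible at r1c1, so r1c1=2.
Step 2. [r4c4∈{2,3,4}] across col 4, 3 lands solely at r4c4. So r4c4=3.
Step 3. [r4c5∈{1,2,4}] row 4 places 4 nowhere but r4c5, so r4c5=4.
Step 4. [r6c4∈{4,5}] box 6 places 4 nowhere but r6c4. So r6c4=4.
Step 5. [r4c3∈{1,2,6}] across row 4, 2 lands solely at r4c3. So r4c3=2.
Step 6. [r3c5∈{1,2}] col 5 places 1 nowhere but r3c5. So r3c5=1.
Step 7. [r3c3∈{3}] r3c3 is down to just 3, so r3c3=3.
Step 8. [r1c3∈{4}] nothing but 4 survives at r1c3 ⇒ r1c3=4.
Step 9. [r3c6∈{2}] nothing but 2 survives at r3c6, so r3c6=2.
Step 10. [r2c3∈{6}] r2c3 has the single candidate 6 ⇒ r2c3=6.
Step 11. [r4c2∈{6}] r4c2's peers cover all but 6. So r4c2=6.
Step 12. [r1c4∈{5}] nothing but 5 survives at r1c4. So r1c4=5.
Step 13. [r4c1∈{1}] r4c1 is down to just 1. So r4c1=1.
Step 14. [r1c2∈{3}] nothing but 3 survives at r1c2 ⇒ r1c2=3.
Step 15. [r5c2∈{4}] only 4 remains possible at r5c2. So r5c2=4.
Step 16. [r1c6∈{1}] r1c6 has the single candidate 1 ⇒ r1c6=1.
Step 17. [r2c4∈{2}] only 2 remains possible at r2c4 ⇒ r2c4=2.
Step 18. [r2c6∈{4}] r2c6 has the single candidate 4 ⇒ r2c6=4.
Step 19. [r3c2∈{5}] r3c2 has the single candidate 5, so r3c2=5.
Step 20. [r6c3∈{1}] nothing but 1 survives at r6c3 ⇒ r6c3=1.
Step 21. [r5c5∈{2}] r5c5 is down to just 2, so r5c5=2.
Step 22. [r6c5∈{5}] nothing but 5 survives at r6c5, so r6c5=5.

Answer: 2 3 4 5 6 1 / 5 1 6 2 3 4 / 4 5 3 6 1 2 / 1 6 2 3 4 5 / 3 4 5 1 2 6 / 6 2 1 4 5 3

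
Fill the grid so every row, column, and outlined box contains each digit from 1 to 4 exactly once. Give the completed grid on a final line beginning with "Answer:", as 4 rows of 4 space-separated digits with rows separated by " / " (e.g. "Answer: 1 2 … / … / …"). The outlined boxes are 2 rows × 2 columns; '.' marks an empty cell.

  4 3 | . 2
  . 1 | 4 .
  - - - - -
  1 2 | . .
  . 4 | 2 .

Step 1. [r2c4∈{3}] nothing but 3 survives at r2c4, so r2c4=3.
Step 2. [r4c1∈{3}] r4c1's peers cover all but 3 ⇒ r4c1=3.
Step 3. [r3c4∈{4}] r3c4 is down to just 4 ⇒ r3c4=4.
Step 4. [r2c1∈{2}] r2c1 is down to just 2 ⇒ r2c1=2.
Step 5. [r4c4∈{1}] r4c4's peers cover all but 1 ⇒ r4c4=1.
Step 6. [r3c3∈{3}] r3c3 is down to just 3. So r3c3=3.
Step 7. [r1c3∈{1}] r1c3's peers cover all but 1 ⇒ r1c3=1.

Answer: 4 3 1 2 / 2 1 4 3 / 1 2 3 4 / 3 4 2 1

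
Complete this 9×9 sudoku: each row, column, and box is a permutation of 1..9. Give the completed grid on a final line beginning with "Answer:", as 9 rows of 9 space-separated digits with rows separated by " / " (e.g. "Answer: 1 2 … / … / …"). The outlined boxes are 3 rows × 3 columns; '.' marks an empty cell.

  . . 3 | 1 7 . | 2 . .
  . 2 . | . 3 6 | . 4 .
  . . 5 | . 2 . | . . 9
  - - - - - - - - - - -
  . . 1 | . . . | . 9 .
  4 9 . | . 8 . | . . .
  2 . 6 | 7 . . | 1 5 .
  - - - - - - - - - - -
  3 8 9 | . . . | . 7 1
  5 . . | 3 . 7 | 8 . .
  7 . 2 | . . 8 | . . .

Step 1. [r9c7∈{3,4,5,6,9}] col 7 places 9 nowhere but r9c7, so r9c7=9.
Step 2. [r2c3∈{7,8}] 8 has one home in col 3: r2c3. So r2c3=8.
Step 3. [r3c6∈{4}] only 4 remains possible at r3c6, so r3c6=4.
Step 4. [r4c2∈{3,5,7}] r4c2 is the only open cell in col 2 admitting 5. So r4c2=5.
Step 5. [r3c8∈{1,3,6,8}] across col 8, 1 lands solely at r3c8. So r3c8=1.
Step 6. [r8c5∈{1,4,6,9}] row 8 places 9 nowhere but r8c5 ⇒ r8c5=9.
Step 7. [r6c5∈{4}] r6c5's peers cover all but 4 ⇒ r6c5=4.
Step 8. [r4c5∈{6}] r4c5's peers cover all but 6, so r4c5=6.
Step 9. [r4c4∈{2}] r4c4 has the single candidate 2. So r4c4=2.
Step 10. [r7c5∈{5}] r7c5's peers cover all but 5. So r7c5=5.
Step 11. [r9c9∈{3,4,5,6}] row 9 places 5 nowhere but r9c9 ⇒ r9c9=5.
Step 12. [r2c9∈{7}] only 7 remains possible at r2c9 ⇒ r2c9=7.
Step 13. [r3c1∈{6}] r3c1 is down to just 6 ⇒ r3c1=6.
Step 14. [r4c6∈{3}] r4c6 is down to just 3 ⇒ r4c6=3.
Step 15. [r2c4∈{5,9}] col 4 places 9 nowhere but r2c4 ⇒ r2c4=9.
Step 16. [r8c2∈{1,4,6}] across row 8, 1 lands solely at r8c2. So r8c2=1.
Step 17. [r9c2∈{4,6}] 6 has one home in col 2: r9c2. So r9c2=6.
Step 18. [r6c9∈{3,8}] across row 6, 8 lands solely at r6c9, so r6c9=8.
Step 19. [r5c9∈{2,3,6}] across col 9, 3 lands solely at r5c9. So r5c9=3.
Step 20. [r8c9∈{2,4,6}] in col 9, 2 fits only at r8c9. So r8c9=2.
Step 21. [r8c8∈{6}] nothing but 6 survives at r8c8. So r8c8=6.
Step 22. [r4c7∈{4,7}] in row 4, 7 fits only at r4c7, so r4c7=7.
Step 23. [r9c4∈{4}] r9c4's peers cover all but 4, so r9c4=4.
Step 24. [r1c6∈{5}] r1c6 is down to just 5, so r1c6=5.
Step 25. [r7c4∈{6}] r7c4 is down to just 6 ⇒ r7c4=6.
Step 26. [r5c8∈{2}] r5c8 has the single candidate 2 ⇒ r5c8=2.
Step 27. [r8c3∈{4}] only 4 remains possible at r8c3, so r8c3=4.
Step 28. [r2c1∈{1}] only 1 remains possible at r2c1 ⇒ r2c1=1.
Step 29. [r5c4∈{5}] nothing but 5 survives at r5c4 ⇒ r5c4=5.
Step 30. [r1c9∈{6}] r1c9's peers cover all but 6 ⇒ r1c9=6.
Step 31. [r4c9∈{4}] r4c9 is down to just 4. So r4c9=4.
Step 32. [r7c6∈{2}] r7c6 is down to just 2 ⇒ r7c6=2.
Step 33. [r1c2∈{4}] r1c2 is down to just 4, so r1c2=4.
Step 34. [r6c6∈{9}] r6c6's peers cover all but 9, so r6c6=9.
Step 35. [r1c8∈{8}] r1c8 is down to just 8 ⇒ r1c8=8.
Step 36. [r7c7∈{4}] only 4 remains possible at r7c7 ⇒ r7c7=4.
Step 37. [r9c5∈{1}] r9c5 is down to just 1, so r9c5=1.
Step 38. [r5c6∈{1}] r5c6's peers cover all but 1, so r5c6=1.
Step 39. [r1c1∈{9}] nothing but 9 survives at r1c1 ⇒ r1c1=9.
Step 40. [r5c7∈{6}] r5c7 is down to just 6 ⇒ r5c7=6.
Step 41. [r5c3∈{7}] r5c3 is down to just 7 ⇒ r5c3=7.
Step 42. [r3c4∈{8}] only 8 remains possible at r3c4, so r3c4=8.
Step 43. [r3c2∈{7}] r3c2 is down to just 7 ⇒ r3c2=7.
Step 44. [r3c7∈{3}] nothing but 3 survives at r3c7. So r3c7=3.
Step 45. [r9c8∈{3}] nothing but 3 survives at r9c8 ⇒ r9c8=3.
Step 46. [r2c7∈{5}] only 5 remains possible at r2c7. So r2c7=5.
Step 47. [r6c2∈{3}] r6c2 is down to just 3, so r6c2=3.
Step 48. [r4c1∈{8}] nothing but 8 survives at r4c1. So r4c1=8.

Answer: 9 4 3 1 7 5 2 8 6 / 1 2 8 9 3 6 5 4 7 / 6 7 5 8 2 4 3 1 9 / 8 5 1 2 6 3 7 9 4 / 4 9 7 5 8 1 6 2 3 / 2 3 6 7 4 9 1 5 8 / 3 8 9 6 5 2 4 7 1 / 5 1 4 3 9 7 8 6 2 / 7 6 2 4 1 8 9 3 5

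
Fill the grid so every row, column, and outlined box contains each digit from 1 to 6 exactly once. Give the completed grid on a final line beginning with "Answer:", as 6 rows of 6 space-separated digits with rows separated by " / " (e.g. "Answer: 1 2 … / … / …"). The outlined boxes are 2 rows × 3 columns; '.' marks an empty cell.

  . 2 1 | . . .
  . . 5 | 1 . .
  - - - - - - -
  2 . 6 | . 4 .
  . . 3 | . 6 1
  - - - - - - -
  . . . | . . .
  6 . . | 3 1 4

Step 1. [r3c4∈{5}] only 5 remains possible at r3c4 ⇒ r3c4=5.
Step 2. [r5c1∈{1,3,4,5}] 1 has one home in col 1: r5c1, so r5c1=1.
Step 3. [r2c2∈{3,4,6}] 6 has one home in col 2: r2c2. So r2c2=6.
Step 4. [r2c1∈{3,4}] r2c1 is the only open cell in row 2 admitting 4 ⇒ r2c1=4.
Step 5. [r6c2∈{5}] nothing but 5 survives at r6c2 ⇒ r6c2=5.
Step 6. [r1c1∈{3}] r1c1's peers cover all but 3. So r1c1=3.
Step 7. [r5c3∈{2,4}] col 3 places 4 nowhere but r5c3 ⇒ r5c3=4.
Step 8. [r2c5∈{2,3}] col 5 places 3 nowhere but r2c5 ⇒ r2c5=3.
Step 9. [r5c5∈{2,5}] in col 5, 2 fits only at r5c5. So r5c5=2.
Step 10. [r5c4∈{6}] r5c4's peers cover all but 6 ⇒ r5c4=6.
Step 11. [r1c5∈{5}] r1c5 has the single candidate 5 ⇒ r1c5=5.
Step 12. [r3c2∈{1}] nothing but 1 survives at r3c2. So r3c2=1.
Step 13. [r3c6∈{3}] r3c6 has the single candidate 3. So r3c6=3.
Step 14. [r6c3∈{2}] only 2 remains possible at r6c3, so r6c3=2.
Step 15. [r5c2∈{3}] only 3 remains possible at r5c2, so r5c2=3.
Step 16. [r2c6∈{2}] r2c6 has the single candidate 2, so r2c6=2.
Step 17. [r5c6∈{5}] r5c6 has the single candidate 5. So r5c6=5.
Step 18. [r1c4∈{4}] r1c4's peers cover all but 4, so r1c4=4.
Step 19. [r4c1∈{5}] only 5 remains possible at r4c1 ⇒ r4c1=5.
Step 20. [r4c4∈{2}] nothing but 2 survives at r4c4 ⇒ r4c4=2.
Step 21. [r4c2∈{4}] only 4 remains possible at r4c2, so r4c2=4.
Step 22. [r1c6∈{6}] r1c6 is down to just 6, so r1c6=6.

Answer: 3 2 1 4 5 6 / 4 6 5 1 3 2 / 2 1 6 5 4 3 / 5 4 3 2 6 1 / 1 3 4 6 2 5 / 6 5 2 3 1 4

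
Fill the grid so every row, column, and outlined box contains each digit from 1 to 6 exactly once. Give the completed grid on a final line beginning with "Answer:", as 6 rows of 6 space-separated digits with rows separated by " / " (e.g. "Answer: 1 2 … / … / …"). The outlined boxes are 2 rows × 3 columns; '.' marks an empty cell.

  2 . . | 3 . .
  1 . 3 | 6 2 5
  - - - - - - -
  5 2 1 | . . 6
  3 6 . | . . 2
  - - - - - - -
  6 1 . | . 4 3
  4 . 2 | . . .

Step 1. [r1c5∈{1}] only 1 remains possible at r1c5. So r1c5=1.
Step 2. [r5c3∈{5}] only 5 remains possible at r5c3. So r5c3=5.
Step 3. [r4c4∈{1,4,5}] row 4 places 1 nowhere but r4c4 ⇒ r4c4=1.
Step 4. [r1c6∈{4}] nothing but 4 survives at r1c6 ⇒ r1c6=4.
Step 5. [r4c5∈{5}] r4c5 has the single candidate 5, so r4c5=5.
Step 6. [r2c2∈{4}] r2c2 has the single candidate 4, so r2c2=4.
Step 7. [r1c3∈{6}] r1c3 is down to just 6 ⇒ r1c3=6.
Step 8. [r6c5∈{6}] only 6 remains possible at r6c5, so r6c5=6.
Step 9. [r6c6∈{1}] r6c6 has the single candidate 1, so r6c6=1.
Step 10. [r6c4∈{5}] r6c4's peers cover all but 5, so r6c4=5.
Step 11. [r3c4∈{4}] r3c4's peers cover all but 4 ⇒ r3c4=4.
Step 12. [r6c2∈{3}] nothing but 3 survives at r6c2 ⇒ r6c2=3.
Step 13. [r4c3∈{4}] r4c3 has the single candidate 4 ⇒ r4c3=4.
Step 14. [r3c5∈{3}] r3c5 has the single candidate 3, so r3c5=3.
Step 15. [r5c4∈{2}] nothing but 2 survives at r5c4, so r5c4=2.
Step 16. [r1c2∈{5}] r1c2 has the single candidate 5. So r1c2=5.

Answer: 2 5 6 3 1 4 / 1 4 3 6 2 5 / 5 2 1 4 3 6 / 3 6 4 1 5 2 / 6 1 5 2 4 3 / 4 3 2 5 6 1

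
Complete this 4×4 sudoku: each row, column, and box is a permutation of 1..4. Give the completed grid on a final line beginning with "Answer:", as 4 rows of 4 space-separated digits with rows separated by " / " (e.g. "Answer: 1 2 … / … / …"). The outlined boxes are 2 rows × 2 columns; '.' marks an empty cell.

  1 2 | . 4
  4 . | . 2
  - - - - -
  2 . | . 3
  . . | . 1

Step 1. [r3c3∈{4}] r3c3 is down to just 4, so r3c3=4.
Step 2. [r2c2∈{3}] r2c2 has the single candidate 3, so r2c2=3.
Step 3. [r3c2∈{1}] only 1 remains possible at r3c2. So r3c2=1.
Step 4. [r4c2∈{4}] r4c2 is down to just 4. So r4c2=4.
Step 5. [r4c3∈{2}] only 2 remains possible at r4c3, so r4c3=2.
Step 6. [r2c3∈{1}] nothing but 1 survives at r2c3. So r2c3=1.
Step 7. [r1c3∈{3}] nothing but 3 survives at r1c3, so r1c3=3.
Step 8. [r4c1∈{3}] only 3 remains possible at r4c1. So r4c1=3.

Answer: 1 2 3 4 / 4 3 1 2 / 2 1 4 3 / 3 4 2 1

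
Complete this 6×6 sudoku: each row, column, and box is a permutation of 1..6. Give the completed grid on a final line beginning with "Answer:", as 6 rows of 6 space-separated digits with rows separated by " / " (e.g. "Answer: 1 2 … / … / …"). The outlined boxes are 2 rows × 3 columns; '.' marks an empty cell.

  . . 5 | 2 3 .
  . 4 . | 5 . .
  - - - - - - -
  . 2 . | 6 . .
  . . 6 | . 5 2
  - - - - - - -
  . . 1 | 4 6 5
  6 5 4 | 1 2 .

Step 1. [r3c3∈{3}] nothing but 3 survives at r3c3 ⇒ r3c3=3.
Step 2. [r1c1∈{1}] r1c1's peers cover all but 1, so r1c1=1.
Step 3. [r3c5∈{1,4}] r3c5 is the only open cell in col 5 admitting 4, so r3c5=4.
Step 4. [r5c1∈{2,3}] row 5 places 2 nowhere but r5c1, so r5c1=2.
Step 5. [r2c6∈{1,6}] r2c6 is the only open cell in row 2 admitting 6 ⇒ r2c6=6.
Step 6. [r5c2∈{3}] r5c2 is down to just 3, so r5c2=3.
Step 7. [r1c2∈{6}] only 6 remains possible at r1c2 ⇒ r1c2=6.
Step 8. [r3c6∈{1}] r3c6 has the single candidate 1. So r3c6=1.
Step 9. [r1c6∈{4}] r1c6 is down to just 4 ⇒ r1c6=4.
Step 10. [r4c1∈{4}] r4c1 is down to just 4 ⇒ r4c1=4.
Step 11. [r6c6∈{3}] r6c6's peers cover all but 3, so r6c6=3.
Step 12. [r4c2∈{1}] r4c2's peers cover all but 1 ⇒ r4c2=1.
Step 13. [r2c3∈{2}] r2c3 has the single candidate 2, so r2c3=2.
Step 14. [r2c1∈{3}] only 3 remains possible at r2c1 ⇒ r2c1=3.
Step 15. [r4c4∈{3}] nothing but 3 survives at r4c4. So r4c4=3.
Step 16. [r3c1∈{5}] r3c1 has the single candidate 5, so r3c1=5.
Step 17. [r2c5∈{1}] only 1 remains possible at r2c5. So r2c5=1.

Answer: 1 6 5 2 3 4 / 3 4 2 5 1 6 / 5 2 3 6 4 1 / 4 1 6 3 5 2 / 2 3 1 4 6 5 / 6 5 4 1 2 3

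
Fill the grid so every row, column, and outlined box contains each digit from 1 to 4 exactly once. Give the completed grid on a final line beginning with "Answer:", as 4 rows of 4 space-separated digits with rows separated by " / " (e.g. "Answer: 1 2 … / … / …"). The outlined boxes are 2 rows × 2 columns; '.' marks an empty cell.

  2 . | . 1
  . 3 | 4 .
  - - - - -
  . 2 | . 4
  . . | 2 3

Step 1. [r4c2∈{1,4}] in col 2, 1 fits only at r4c2, so r4c2=1.
Step 2. [r2c1∈{1}] only 1 remains possible at r2c1, so r2c1=1.
Step 3. [r1c3∈{3}] r1c3 is down to just 3, so r1c3=3.
Step 4. [r1c2∈{4}] r1c2's peers cover all but 4, so r1c2=4.
Step 5. [r3c1∈{3}] r3c1's peers cover all but 3 ⇒ r3c1=3.
Step 6. [r3c3∈{1}] r3c3 has the single candidate 1. So r3c3=1.
Step 7. [r4c1∈{4}] only 4 remains possible at r4c1 ⇒ r4c1=4.
Step 8. [r2c4∈{2}] only 2 remains possible at r2c4 ⇒ r2c4=2.

Answer: 2 4 3 1 / 1 3 4 2 / 3 2 1 4 / 4 1 2 3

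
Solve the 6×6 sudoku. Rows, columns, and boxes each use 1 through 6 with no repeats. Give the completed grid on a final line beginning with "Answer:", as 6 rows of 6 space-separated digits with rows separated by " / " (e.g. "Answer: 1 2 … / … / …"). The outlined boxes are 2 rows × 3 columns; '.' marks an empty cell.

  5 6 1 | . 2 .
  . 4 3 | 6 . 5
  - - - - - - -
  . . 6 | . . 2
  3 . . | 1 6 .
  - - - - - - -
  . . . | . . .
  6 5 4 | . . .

Step 1. [r5c2∈{1,2,3}] col 2 places 3 nowhere but r5c2 ⇒ r5c2=3.
Step 2. [r5c1∈{1,2}] r5c1 is the only open cell in box 5 admitting 1, so r5c1=1.
Step 3. [r4c6∈{4}] r4c6 has the single candidate 4, so r4c6=4.
Step 4. [r1c4∈{3,4}] r1c4 is the only open cell in row 1 admitting 4, so r1c4=4.
Step 5. [r6c6∈{1,3}] r6c6 is the only open cell in col 6 admitting 1 ⇒ r6c6=1.
Step 6. [r5c3∈{2}] only 2 remains possible at r5c3. So r5c3=2.
Step 7. [r6c5∈{3}] only 3 remains possible at r6c5. So r6c5=3.
Step 8. [r3c5∈{5}] nothing but 5 survives at r3c5. So r3c5=5.
Step 9. [r5c5∈{4}] r5c5 is down to just 4. So r5c5=4.
Step 10. [r5c4∈{5}] r5c4's peers cover all but 5 ⇒ r5c4=5.
Step 11. [r2c5∈{1}] r2c5's peers cover all but 1. So r2c5=1.
Step 12. [r1c6∈{3}] r1c6 has the single candidate 3 ⇒ r1c6=3.
Step 13. [r4c2∈{2}] r4c2's peers cover all but 2, so r4c2=2.
Step 14. [r5c6∈{6}] nothing but 6 survives at r5c6. So r5c6=6.
Step 15. [r3c2∈{1}] r3c2 is down to just 1 ⇒ r3c2=1.
Step 16. [r3c1∈{4}] only 4 remains possible at r3c1. So r3c1=4.
Step 17. [r2c1∈{2}] r2c1 has the single candidate 2. So r2c1=2.
Step 18. [r3c4∈{3}] r3c4's peers cover all but 3. So r3c4=3.
Step 19. [r4c3∈{5}] r4c3 has the single candidate 5 ⇒ r4c3=5.
Step 20. [r6c4∈{2}] r6c4 is down to just 2. So r6c4=2.

Answer: 5 6 1 4 2 3 / 2 4 3 6 1 5 / 4 1 6 3 5 2 / 3 2 5 1 6 4 / 1 3 2 5 4 6 / 6 5 4 2 3 1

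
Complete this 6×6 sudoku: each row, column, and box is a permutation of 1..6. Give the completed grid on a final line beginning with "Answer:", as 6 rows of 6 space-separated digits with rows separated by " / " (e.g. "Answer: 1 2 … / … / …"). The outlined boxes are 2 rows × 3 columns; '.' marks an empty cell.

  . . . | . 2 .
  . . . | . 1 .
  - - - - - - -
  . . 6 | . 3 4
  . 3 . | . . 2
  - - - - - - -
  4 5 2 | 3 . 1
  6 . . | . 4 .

Step 1. [r4c5∈{5,6}] across col 5, 5 lands solely at r4c5, so r4c5=5.
Step 2. [r4c1∈{1}] nothing but 1 survives at r4c1, so r4c1=1.
Step 3. [r6c6∈{5}] r6c6 has the single candidate 5 ⇒ r6c6=5.
Step 4. [r6c3∈{1,3}] 3 has one home in row 6: r6c3 ⇒ r6c3=3.
Step 5. [r1c3∈{1,4,5}] 1 has one home in col 3: r1c3 ⇒ r1c3=1.
Step 6. [r2c3∈{4,5}] 5 has one home in col 3: r2c3 ⇒ r2c3=5.
Step 7. [r3c2∈{2}] r3c2 is down to just 2. So r3c2=2.
Step 8. [r1c4∈{4,5,6}] 5 has one home in row 1: r1c4 ⇒ r1c4=5.
Step 9. [r1c1∈{3}] nothing but 3 survives at r1c1, so r1c1=3.
Step 10. [r1c6∈{6}] r1c6 has the single candidate 6, so r1c6=6.
Step 11. [r1c2∈{4}] only 4 remains possible at r1c2, so r1c2=4.
Step 12. [r2c1∈{2}] r2c1 is down to just 2. So r2c1=2.
Step 13. [r2c2∈{6}] r2c2 is down to just 6. So r2c2=6.
Step 14. [r4c4∈{6}] only 6 remains possible at r4c4 ⇒ r4c4=6.
Step 15. [r5c5∈{6}] r5c5's peers cover all but 6 ⇒ r5c5=6.
Step 16. [r3c1∈{5}] only 5 remains possible at r3c1. So r3c1=5.
Step 17. [r2c6∈{3}] r2c6 has the single candidate 3. So r2c6=3.
Step 18. [r2c4∈{4}] r2c4 is down to just 4, so r2c4=4.
Step 19. [r4c3∈{4}] r4c3's peers cover all but 4 ⇒ r4c3=4.
Step 20. [r6c2∈{1}] r6c2's peers cover all but 1 ⇒ r6c2=1.
Step 21. [r6c4∈{2}] r6c4 is down to just 2. So r6c4=2.
Step 22. [r3c4∈{1}] r3c4's peers cover all but 1 ⇒ r3c4=1.

Answer: 3 4 1 5 2 6 / 2 6 5 4 1 3 / 5 2 6 1 3 4 / 1 3 4 6 5 2 / 4 5 2 3 6 1 / 6 1 3 2 4 5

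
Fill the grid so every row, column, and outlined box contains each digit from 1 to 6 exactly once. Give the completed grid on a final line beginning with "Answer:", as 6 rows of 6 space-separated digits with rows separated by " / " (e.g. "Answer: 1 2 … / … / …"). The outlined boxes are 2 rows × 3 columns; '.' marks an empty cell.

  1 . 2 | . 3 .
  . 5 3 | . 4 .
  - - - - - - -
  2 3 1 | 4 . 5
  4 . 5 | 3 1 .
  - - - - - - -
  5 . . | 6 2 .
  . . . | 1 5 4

Step 1. [r1c6∈{6}] only 6 remains possible at r1c6. So r1c6=6.
Step 2. [r6c3∈{6}] only 6 remains possible at r6c3 ⇒ r6c3=6.
Step 3. [r2c6∈{1,2}] r2c6 is the only open cell in row 2 admitting 1, so r2c6=1.
Step 4. [r5c3∈{4}] only 4 remains possible at r5c3 ⇒ r5c3=4.
Step 5. [r5c2∈{1}] r5c2's peers cover all but 1, so r5c2=1.
Step 6. [r1c2∈{4}] only 4 remains possible at r1c2 ⇒ r1c2=4.
Step 7. [r6c1∈{3}] nothing but 3 survives at r6c1, so r6c1=3.
Step 8. [r2c1∈{6}] nothing but 6 survives at r2c1 ⇒ r2c1=6.
Step 9. [r4c2∈{6}] nothing but 6 survives at r4c2 ⇒ r4c2=6.
Step 10. [r6c2∈{2}] r6c2 has the single candidate 2. So r6c2=2.
Step 11. [r4c6∈{2}] r4c6 has the single candidate 2 ⇒ r4c6=2.
Step 12. [r1c4∈{5}] nothing but 5 survives at r1c4 ⇒ r1c4=5.
Step 13. [r2c4∈{2}] only 2 remains possible at r2c4 ⇒ r2c4=2.
Step 14. [r3c5∈{6}] only 6 remains possible at r3c5. So r3c5=6.
Step 15. [r5c6∈{3}] r5c6 is down to just 3, so r5c6=3.

Answer: 1 4 2 5 3 6 / 6 5 3 2 4 1 / 2 3 1 4 6 5 / 4 6 5 3 1 2 / 5 1 4 6 2 3 / 3 2 6 1 5 4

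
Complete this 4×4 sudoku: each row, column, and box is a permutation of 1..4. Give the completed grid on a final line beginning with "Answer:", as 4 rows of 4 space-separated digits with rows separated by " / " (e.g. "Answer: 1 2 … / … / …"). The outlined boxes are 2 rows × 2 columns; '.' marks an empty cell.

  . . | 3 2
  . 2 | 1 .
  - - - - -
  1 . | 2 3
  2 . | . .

Step 1. [r2c4∈{4}] r2c4 has the single candidate 4. So r2c4=4.
Step 2. [r3c2∈{4}] r3c2 is down to just 4. So r3c2=4.
Step 3. [r4c3∈{4}] r4c3 is down to just 4. So r4c3=4.
Step 4. [r1c2∈{1}] r1c2's peers cover all but 1. So r1c2=1.
Step 5. [r4c2∈{3}] r4c2 is down to just 3. So r4c2=3.
Step 6. [r1c1∈{4}] nothing but 4 survives at r1c1 ⇒ r1c1=4.
Step 7. [r2c1∈{3}] nothing but 3 survives at r2c1 ⇒ r2c1=3.
Step 8. [r4c4∈{1}] only 1 remains possible at r4c4, so r4c4=1.

Answer: 4 1 3 2 / 3 2 1 4 / 1 4 2 3 / 2 3 4 1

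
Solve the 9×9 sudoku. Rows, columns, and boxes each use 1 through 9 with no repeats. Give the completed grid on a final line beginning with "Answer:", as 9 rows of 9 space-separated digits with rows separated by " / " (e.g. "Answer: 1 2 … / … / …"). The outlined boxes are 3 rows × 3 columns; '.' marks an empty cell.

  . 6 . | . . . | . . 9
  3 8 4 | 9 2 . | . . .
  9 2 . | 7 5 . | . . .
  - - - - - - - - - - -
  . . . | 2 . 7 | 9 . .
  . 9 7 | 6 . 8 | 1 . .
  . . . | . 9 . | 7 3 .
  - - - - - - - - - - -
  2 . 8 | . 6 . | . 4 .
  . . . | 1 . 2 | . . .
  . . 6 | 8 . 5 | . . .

Step 1. [r7c4∈{3}] r7c4 has the single candidate 3, so r7c4=3.
Step 2. [r7c7∈{5}] r7c7 has the single candidate 5, so r7c7=5.
Step 3. [r3c3∈{1}] r3c3's peers cover all but 1, so r3c3=1.
Step 4. [r2c7∈{6}] r2c7 has the single candidate 6. So r2c7=6.
Step 5. [r3c8∈{8}] r3c8 is down to just 8. So r3c8=8.
Step 6. [r6c4∈{4,5}] in col 4, 5 fits only at r6c4, so r6c4=5.
Step 7. [r2c6∈{1}] only 1 remains possible at r2c6. So r2c6=1.
Step 8. [r6c6∈{4}] only 4 remains possible at r6c6. So r6c6=4.
Step 9. [r6c2∈{1}] r6c2's peers cover all but 1. So r6c2=1.
Step 10. [r7c2∈{7}] nothing but 7 survives at r7c2. So r7c2=7.
Step 11. [r1c3∈{5}] only 5 remains possible at r1c3 ⇒ r1c3=5.
Step 12. [r9c8∈{1,2,7,9}] in row 9, 9 fits only at r9c8. So r9c8=9.
Step 13. [r1c6∈{3}] r1c6 is down to just 3, so r1c6=3.
Step 14. [r4c3∈{3}] only 3 remains possible at r4c3 ⇒ r4c3=3.
Step 15. [r1c4∈{4}] r1c4's peers cover all but 4. So r1c4=4.
Step 16. [r1c8∈{1,2,7}] in row 1, 1 fits only at r1c8 ⇒ r1c8=1.
Step 17. [r5c8∈{2,5}] in col 8, 2 fits only at r5c8 ⇒ r5c8=2.
Step 18. [r9c9∈{1,2,3,7}] col 9 places 2 nowhere but r9c9 ⇒ r9c9=2.
Step 19. [r9c7∈{3}] r9c7 is down to just 3, so r9c7=3.
Step 20. [r9c2∈{4}] nothing but 4 survives at r9c2 ⇒ r9c2=4.
Step 21. [r4c2∈{5}] only 5 remains possible at r4c2. So r4c2=5.
Step 22. [r4c8∈{6}] r4c8 has the single candidate 6. So r4c8=6.
Step 23. [r6c9∈{8}] only 8 remains possible at r6c9 ⇒ r6c9=8.
Step 24. [r4c9∈{4}] only 4 remains possible at r4c9. So r4c9=4.
Step 25. [r8c8∈{7}] r8c8 is down to just 7. So r8c8=7.
Step 26. [r2c9∈{5,7}] r2c9 is the only open cell in row 2 admitting 7, so r2c9=7.
Step 27. [r5c5∈{3}] r5c5 has the single candidate 3 ⇒ r5c5=3.
Step 28. [r1c1∈{7}] r1c1's peers cover all but 7, so r1c1=7.
Step 29. [r4c1∈{8}] r4c1's peers cover all but 8 ⇒ r4c1=8.
Step 30. [r8c5∈{4}] nothing but 4 survives at r8c5. So r8c5=4.
Step 31. [r8c9∈{6}] r8c9 is down to just 6, so r8c9=6.
Step 32. [r5c9∈{5}] only 5 remains possible at r5c9. So r5c9=5.
Step 33. [r8c2∈{3}] r8c2 is down to just 3 ⇒ r8c2=3.
Step 34. [r8c7∈{8}] only 8 remains possible at r8c7, so r8c7=8.
Step 35. [r4c5∈{1}] nothing but 1 survives at r4c5. So r4c5=1.
Step 36. [r3c9∈{3}] r3c9's peers cover all but 3, so r3c9=3.
Step 37. [r3c6∈{6}] only 6 remains possible at r3c6, so r3c6=6.
Step 38. [r1c7∈{2}] r1c7's peers cover all but 2 ⇒ r1c7=2.
Step 39. [r3c7∈{4}] r3c7 has the single candidate 4, so r3c7=4.
Step 40. [r7c6∈{9}] r7c6 has the single candidate 9 ⇒ r7c6=9.
Step 41. [r1c5∈{8}] r1c5 has the single candidate 8. So r1c5=8.
Step 42. [r7c9∈{1}] nothing but 1 survives at r7c9 ⇒ r7c9=1.
Step 43. [r8c3∈{9}] r8c3 has the single candidate 9 ⇒ r8c3=9.
Step 44. [r5c1∈{4}] r5c1's peers cover all but 4, so r5c1=4.
Step 45. [r2c8∈{5}] only 5 remains possible at r2c8 ⇒ r2c8=5.
Step 46. [r6c3∈{2}] r6c3 is down to just 2 ⇒ r6c3=2.
Step 47. [r8c1∈{5}] r8c1's peers cover all but 5. So r8c1=5.
Step 48. [r6c1∈{6}] r6c1 is down to just 6. So r6c1=6.
Step 49. [r9c5∈{7}] r9c5's peers cover all but 7, so r9c5=7.
Step 50. [r9c1∈{1}] r9c1's peers cover all but 1 ⇒ r9c1=1.

Answer: 7 6 5 4 8 3 2 1 9 / 3 8 4 9 2 1 6 5 7 / 9 2 1 7 5 6 4 8 3 / 8 5 3 2 1 7 9 6 4 / 4 9 7 6 3 8 1 2 5 / 6 1 2 5 9 4 7 3 8 / 2 7 8 3 6 9 5 4 1 / 5 3 9 1 4 2 8 7 6 / 1 4 6 8 7 5 3 9 2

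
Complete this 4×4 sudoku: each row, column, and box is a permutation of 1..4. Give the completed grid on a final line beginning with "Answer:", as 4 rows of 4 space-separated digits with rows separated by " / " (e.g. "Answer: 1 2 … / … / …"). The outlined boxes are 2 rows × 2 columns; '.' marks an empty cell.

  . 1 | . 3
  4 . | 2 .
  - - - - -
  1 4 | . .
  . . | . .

Step 1. [r4c2∈{2,3}] across col 2, 2 lands solely at r4c2, so r4c2=2.
Step 2. [r4c3∈{1,3,4}] col 3 places 1 nowhere but r4c3, so r4c3=1.
Step 3. [r3c3∈{3}] r3c3's peers cover all but 3 ⇒ r3c3=3.
Step 4. [r4c4∈{4}] only 4 remains possible at r4c4, so r4c4=4.
Step 5. [r1c1∈{2}] r1c1 has the single candidate 2. So r1c1=2.
Step 6. [r2c4∈{1}] r2c4 has the single candidate 1 ⇒ r2c4=1.
Step 7. [r3c4∈{2}] r3c4 has the single candidate 2 ⇒ r3c4=2.
Step 8. [r1c3∈{4}] r1c3's peers cover all but 4, so r1c3=4.
Step 9. [r4c1∈{3}] only 3 remains possible at r4c1. So r4c1=3.
Step 10. [r2c2∈{3}] nothing but 3 survives at r2c2. So r2c2=3.

Answer: 2 1 4 3 / 4 3 2 1 / 1 4 3 2 / 3 2 1 4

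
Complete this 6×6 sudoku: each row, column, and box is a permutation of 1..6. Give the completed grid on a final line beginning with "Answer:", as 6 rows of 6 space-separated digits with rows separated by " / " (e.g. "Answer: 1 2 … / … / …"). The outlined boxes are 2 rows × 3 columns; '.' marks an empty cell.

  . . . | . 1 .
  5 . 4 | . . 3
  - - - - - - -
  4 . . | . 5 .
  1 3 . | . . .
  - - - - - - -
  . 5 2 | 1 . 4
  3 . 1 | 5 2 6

Step 1. [r3c2∈{2,6}] 2 has one home in box 3: r3c2, so r3c2=2.
Step 2. [r2c5∈{6}] only 6 remains possible at r2c5 ⇒ r2c5=6.
Step 3. [r2c4∈{2}] r2c4's peers cover all but 2 ⇒ r2c4=2.
Step 4. [r3c3∈{6}] nothing but 6 survives at r3c3, so r3c3=6.
Step 5. [r1c1∈{2,6}] 2 has one home in row 1: r1c1. So r1c1=2.
Step 6. [r4c5∈{4}] nothing but 4 survives at r4c5, so r4c5=4.
Step 7. [r3c6∈{1}] only 1 remains possible at r3c6. So r3c6=1.
Step 8. [r5c1∈{6}] r5c1 has the single candidate 6. So r5c1=6.
Step 9. [r4c4∈{6}] only 6 remains possible at r4c4. So r4c4=6.
Step 10. [r1c3∈{3}] r1c3 has the single candidate 3 ⇒ r1c3=3.
Step 11. [r2c2∈{1}] r2c2's peers cover all but 1 ⇒ r2c2=1.
Step 12. [r3c4∈{3}] r3c4 is down to just 3, so r3c4=3.
Step 13. [r4c3∈{5}] only 5 remains possible at r4c3. So r4c3=5.
Step 14. [r6c2∈{4}] r6c2 has the single candidate 4. So r6c2=4.
Step 15. [r5c5∈{3}] nothing but 3 survives at r5c5. So r5c5=3.
Step 16. [r1c2∈{6}] nothing but 6 survives at r1c2 ⇒ r1c2=6.
Step 17. [r4c6∈{2}] r4c6's peers cover all but 2. So r4c6=2.
Step 18. [r1c6∈{5}] r1c6 has the single candidate 5, so r1c6=5.
Step 19. [r1c4∈{4}] r1c4 is down to just 4 ⇒ r1c4=4.

Answer: 2 6 3 4 1 5 / 5 1 4 2 6 3 / 4 2 6 3 5 1 / 1 3 5 6 4 2 / 6 5 2 1 3 4 / 3 4 1 5 2 6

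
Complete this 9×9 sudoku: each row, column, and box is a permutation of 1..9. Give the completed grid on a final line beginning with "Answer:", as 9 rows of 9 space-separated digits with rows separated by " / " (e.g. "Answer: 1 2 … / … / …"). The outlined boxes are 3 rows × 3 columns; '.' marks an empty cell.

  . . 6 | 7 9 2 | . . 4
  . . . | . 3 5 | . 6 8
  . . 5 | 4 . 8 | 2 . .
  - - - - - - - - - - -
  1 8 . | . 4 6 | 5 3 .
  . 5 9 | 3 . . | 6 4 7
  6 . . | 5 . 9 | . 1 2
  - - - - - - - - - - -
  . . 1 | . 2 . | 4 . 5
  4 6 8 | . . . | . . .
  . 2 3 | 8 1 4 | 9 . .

Step 1. [r9c8∈{7}] r9c8 has the single candidate 7, so r9c8=7.
Step 2. [r6c2∈{3,4,7}] r6c2 is the only open cell in row 6 admitting 3, so r6c2=3.
Step 3. [r2c2∈{1,4,7,9}] across col 2, 4 lands solely at r2c2. So r2c2=4.
Step 4. [r2c1∈{2,7,9}] across row 2, 9 lands solely at r2c1, so r2c1=9.
Step 5. [r7c1∈{7}] only 7 remains possible at r7c1, so r7c1=7.
Step 6. [r6c5∈{7,8}] box 5 places 7 nowhere but r6c5. So r6c5=7.
Step 7. [r2c7∈{1,7}] in col 7, 7 fits only at r2c7, so r2c7=7.
Step 8. [r1c2∈{1}] r1c2 is down to just 1 ⇒ r1c2=1.
Step 9. [r1c7∈{3}] r1c7's peers cover all but 3, so r1c7=3.
Step 10. [r8c9∈{1,3}] 3 has one home in col 9: r8c9. So r8c9=3.
Step 11. [r4c3∈{2,7}] row 4 places 7 nowhere but r4c3. So r4c3=7.
Step 12. [r7c4∈{6,9}] r7c4 is the only open cell in row 7 admitting 6 ⇒ r7c4=6.
Step 13. [r3c9∈{1,9}] in row 3, 1 fits only at r3c9 ⇒ r3c9=1.
Step 14. [r9c9∈{6}] r9c9 has the single candidate 6, so r9c9=6.
Step 15. [r1c1∈{8}] r1c1 is down to just 8, so r1c1=8.
Step 16. [r6c7∈{8}] only 8 remains possible at r6c7. So r6c7=8.
Step 17. [r8c6∈{7}] r8c6 is down to just 7 ⇒ r8c6=7.
Step 18. [r3c8∈{9}] r3c8 is down to just 9 ⇒ r3c8=9.
Step 19. [r8c8∈{2}] r8c8 is down to just 2. So r8c8=2.
Step 20. [r5c5∈{8}] only 8 remains possible at r5c5. So r5c5=8.
Step 21. [r3c5∈{6}] r3c5's peers cover all but 6 ⇒ r3c5=6.
Step 22. [r9c1∈{5}] r9c1's peers cover all but 5, so r9c1=5.
Step 23. [r8c4∈{9}] r8c4 is down to just 9. So r8c4=9.
Step 24. [r7c2∈{9}] r7c2's peers cover all but 9. So r7c2=9.
Step 25. [r5c1∈{2}] nothing but 2 survives at r5c1, so r5c1=2.
Step 26. [r2c3∈{2}] r2c3 has the single candidate 2, so r2c3=2.
Step 27. [r3c1∈{3}] nothing but 3 survives at r3c1. So r3c1=3.
Step 28. [r5c6∈{1}] only 1 remains possible at r5c6 ⇒ r5c6=1.
Step 29. [r7c8∈{8}] r7c8 is down to just 8 ⇒ r7c8=8.
Step 30. [r7c6∈{3}] nothing but 3 survives at r7c6, so r7c6=3.
Step 31. [r8c7∈{1}] only 1 remains possible at r8c7, so r8c7=1.
Step 32. [r2c4∈{1}] only 1 remains possible at r2c4 ⇒ r2c4=1.
Step 33. [r1c8∈{5}] r1c8 is down to just 5 ⇒ r1c8=5.
Step 34. [r4c4∈{2}] only 2 remains possible at r4c4 ⇒ r4c4=2.
Step 35. [r6c3∈{4}] r6c3 is down to just 4 ⇒ r6c3=4.
Step 36. [r4c9∈{9}] nothing but 9 survives at r4c9 ⇒ r4c9=9.
Step 37. [r3c2∈{7}] r3c2's peers cover all but 7. So r3c2=7.
Step 38. [r8c5∈{5}] r8c5 has the single candidate 5. So r8c5=5.

Answer: 8 1 6 7 9 2 3 5 4 / 9 4 2 1 3 5 7 6 8 / 3 7 5 4 6 8 2 9 1 / 1 8 7 2 4 6 5 3 9 / 2 5 9 3 8 1 6 4 7 / 6 3 4 5 7 9 8 1 2 / 7 9 1 6 2 3 4 8 5 / 4 6 8 9 5 7 1 2 3 / 5 2 3 8 1 4 9 7 6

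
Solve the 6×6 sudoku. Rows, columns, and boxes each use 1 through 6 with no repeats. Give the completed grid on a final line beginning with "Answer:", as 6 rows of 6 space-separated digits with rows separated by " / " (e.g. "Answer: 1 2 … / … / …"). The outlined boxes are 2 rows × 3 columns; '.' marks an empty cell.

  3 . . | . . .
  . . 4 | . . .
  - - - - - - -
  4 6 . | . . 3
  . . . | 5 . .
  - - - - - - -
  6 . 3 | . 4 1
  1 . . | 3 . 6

Step 1. [r2c1∈{2,5}] 5 has one home in col 1: r2c1, so r2c1=5.
Step 2. [r2c6∈{2}] nothing but 2 survives at r2c6, so r2c6=2.
Step 3. [r2c2∈{1}] only 1 remains possible at r2c2, so r2c2=1.
Step 4. [r4c1∈{2}] r4c1 has the single candidate 2, so r4c1=2.
Step 5. [r6c5∈{2,5}] across box 6, 5 lands solely at r6c5. So r6c5=5.
Step 6. [r2c4∈{6}] r2c4 has the single candidate 6 ⇒ r2c4=6.
Step 7. [r1c5∈{1}] nothing but 1 survives at r1c5, so r1c5=1.
Step 8. [r6c3∈{2}] r6c3's peers cover all but 2 ⇒ r6c3=2.
Step 9. [r3c4∈{1,2}] across col 4, 1 lands solely at r3c4 ⇒ r3c4=1.
Step 10. [r1c4∈{4}] only 4 remains possible at r1c4. So r1c4=4.
Step 11. [r4c2∈{3}] only 3 remains possible at r4c2 ⇒ r4c2=3.
Step 12. [r2c5∈{3}] nothing but 3 survives at r2c5, so r2c5=3.
Step 13. [r3c3∈{5}] nothing but 5 survives at r3c3. So r3c3=5.
Step 14. [r1c6∈{5}] nothing but 5 survives at r1c6, so r1c6=5.
Step 15. [r4c5∈{6}] r4c5 is down to just 6, so r4c5=6.
Step 16. [r3c5∈{2}] nothing but 2 survives at r3c5. So r3c5=2.
Step 17. [r4c6∈{4}] r4c6's peers cover all but 4. So r4c6=4.
Step 18. [r6c2∈{4}] r6c2 has the single candidate 4. So r6c2=4.
Step 19. [r5c4∈{2}] r5c4 is down to just 2, so r5c4=2.
Step 20. [r1c2∈{2}] r1c2 has the single candidate 2, so r1c2=2.
Step 21. [r4c3∈{1}] nothing but 1 survives at r4c3 ⇒ r4c3=1.
Step 22. [r1c3∈{6}] r1c3's peers cover all but 6, so r1c3=6.
Step 23. [r5c2∈{5}] r5c2's peers cover all but 5 ⇒ r5c2=5.

Answer: 3 2 6 4 1 5 / 5 1 4 6 3 2 / 4 6 5 1 2 3 / 2 3 1 5 6 4 / 6 5 3 2 4 1 / 1 4 2 3 5 6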